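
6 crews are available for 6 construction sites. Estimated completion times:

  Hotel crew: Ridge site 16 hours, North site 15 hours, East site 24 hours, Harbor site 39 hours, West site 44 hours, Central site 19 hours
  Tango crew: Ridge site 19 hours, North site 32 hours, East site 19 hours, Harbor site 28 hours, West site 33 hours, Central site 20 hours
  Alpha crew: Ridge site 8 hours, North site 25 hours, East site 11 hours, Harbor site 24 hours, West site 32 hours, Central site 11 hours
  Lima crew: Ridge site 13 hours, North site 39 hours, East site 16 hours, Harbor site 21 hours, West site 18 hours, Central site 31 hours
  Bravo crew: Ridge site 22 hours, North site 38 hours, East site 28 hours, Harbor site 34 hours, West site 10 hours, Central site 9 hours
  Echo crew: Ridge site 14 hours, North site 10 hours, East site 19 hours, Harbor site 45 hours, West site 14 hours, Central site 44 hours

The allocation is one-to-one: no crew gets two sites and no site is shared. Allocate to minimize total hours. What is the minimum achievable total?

Minimum total: 86 hours

Optimal: Hotel crew→North site (15 hours), Tango crew→East site (19 hours), Alpha crew→Ridge site (8 hours), Lima crew→Harbor site (21 hours), Bravo crew→Central site (9 hours), Echo crew→West site (14 hours) — total 15+19+8+21+9+14 = 86 hours.
Next-best assignment: Hotel crew→Ridge site, Tango crew→East site, Alpha crew→Central site, Lima crew→Harbor site, Bravo crew→West site, Echo crew→North site = 87 hours.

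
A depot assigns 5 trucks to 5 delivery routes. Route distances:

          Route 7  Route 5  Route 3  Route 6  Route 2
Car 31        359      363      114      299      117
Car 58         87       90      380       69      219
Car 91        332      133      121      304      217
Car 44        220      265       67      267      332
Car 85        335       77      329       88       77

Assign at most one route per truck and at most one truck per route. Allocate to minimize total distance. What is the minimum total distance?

This is a one-to-one assignment (minimum-cost bipartite matching).
Optimal: Car 31→Route 2 (117 km), Car 58→Route 7 (87 km), Car 91→Route 5 (133 km), Car 44→Route 3 (67 km), Car 85→Route 6 (88 km) — total 117+87+133+67+88 = 492 km.
Column-greedy (each route in turn goes to its cheapest remaining truck) gives 747 km, worse by 255.
Next-best assignment: Car 31→Route 2, Car 58→Route 6, Car 91→Route 3, Car 44→Route 7, Car 85→Route 5 = 604 km.
Swapping Car 58↔Car 31 (Car 58→Route 2 219 km, Car 31→Route 7 359 km) adds 374.
Checked against all permutations: 492 km is optimal.

Minimum total: 492 km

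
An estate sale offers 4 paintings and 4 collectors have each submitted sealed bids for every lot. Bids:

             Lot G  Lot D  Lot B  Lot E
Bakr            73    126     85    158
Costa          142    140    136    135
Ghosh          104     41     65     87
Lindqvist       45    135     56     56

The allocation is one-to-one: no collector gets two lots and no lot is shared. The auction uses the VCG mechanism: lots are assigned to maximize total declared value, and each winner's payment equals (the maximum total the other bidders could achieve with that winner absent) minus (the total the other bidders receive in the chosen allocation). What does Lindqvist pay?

Efficient allocation: Bakr→Lot E ($158), Costa→Lot B ($136), Ghosh→Lot G ($104), Lindqvist→Lot D ($135); total welfare W = $533.
Lindqvist receives Lot D at value $135, so the others get W − 135 = $398.
Without Lindqvist: best allocation of the remaining 3 bidders over all 4 lots is Bakr→Lot E ($158), Costa→Lot D ($140), Ghosh→Lot G ($104), total $402.
VCG payment = (others' best without Lindqvist) − (others' welfare with Lindqvist) = 402 − 398 = $4.

Lindqvist pays $4.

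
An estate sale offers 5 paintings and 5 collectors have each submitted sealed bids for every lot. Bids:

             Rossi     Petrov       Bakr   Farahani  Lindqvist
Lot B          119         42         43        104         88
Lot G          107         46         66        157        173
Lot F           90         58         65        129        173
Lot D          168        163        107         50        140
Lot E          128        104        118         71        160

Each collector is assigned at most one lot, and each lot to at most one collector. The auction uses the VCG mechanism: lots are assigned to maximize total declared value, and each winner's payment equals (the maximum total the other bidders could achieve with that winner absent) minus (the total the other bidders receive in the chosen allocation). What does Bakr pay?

Bakr pays $9.

Efficient allocation: Rossi→Lot B ($119), Petrov→Lot D ($163), Bakr→Lot E ($118), Farahani→Lot G ($157), Lindqvist→Lot F ($173); total welfare W = $730.
Bakr receives Lot E at value $118, so the others get W − 118 = $612.
Without Bakr: best allocation of the remaining 4 bidders over all 5 lots is Rossi→Lot E ($128), Petrov→Lot D ($163), Farahani→Lot G ($157), Lindqvist→Lot F ($173), total $621.
VCG payment = (others' best without Bakr) − (others' welfare with Bakr) = 621 − 612 = $9.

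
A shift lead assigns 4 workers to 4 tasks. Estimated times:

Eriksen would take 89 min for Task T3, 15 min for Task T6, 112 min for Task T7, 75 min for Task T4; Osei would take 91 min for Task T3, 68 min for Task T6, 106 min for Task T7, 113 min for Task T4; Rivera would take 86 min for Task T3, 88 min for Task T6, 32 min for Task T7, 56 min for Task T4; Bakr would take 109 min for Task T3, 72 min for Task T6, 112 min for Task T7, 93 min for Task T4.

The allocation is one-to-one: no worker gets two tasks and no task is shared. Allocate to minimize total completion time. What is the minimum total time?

This is a one-to-one assignment (minimum-cost bipartite matching).
Optimal: Eriksen→Task T6 (15 min), Osei→Task T3 (91 min), Rivera→Task T7 (32 min), Bakr→Task T4 (93 min) — total 15+91+32+93 = 231 min.
Column-greedy (each task in turn goes to its cheapest remaining worker) gives 300 min, worse by 69.
Swapping Rivera↔Eriksen (Rivera→Task T6 88 min, Eriksen→Task T7 112 min) adds 153.

Min total: 231 min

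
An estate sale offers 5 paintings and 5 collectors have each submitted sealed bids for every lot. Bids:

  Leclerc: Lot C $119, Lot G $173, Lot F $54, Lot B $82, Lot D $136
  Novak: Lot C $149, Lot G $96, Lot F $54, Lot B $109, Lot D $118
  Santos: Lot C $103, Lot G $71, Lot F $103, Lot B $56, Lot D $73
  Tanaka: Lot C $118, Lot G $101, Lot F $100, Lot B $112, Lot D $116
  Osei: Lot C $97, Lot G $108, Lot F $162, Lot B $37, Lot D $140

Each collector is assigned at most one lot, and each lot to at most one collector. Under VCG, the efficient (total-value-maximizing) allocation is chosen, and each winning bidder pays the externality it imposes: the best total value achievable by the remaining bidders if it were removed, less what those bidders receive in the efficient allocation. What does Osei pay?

Osei pays $4.

Efficient allocation: Leclerc→Lot G ($173), Novak→Lot C ($149), Santos→Lot F ($103), Tanaka→Lot B ($112), Osei→Lot D ($140); total welfare W = $677.
Osei receives Lot D at value $140, so the others get W − 140 = $537.
Without Osei: best allocation of the remaining 4 bidders over all 5 lots is Leclerc→Lot G ($173), Novak→Lot C ($149), Santos→Lot F ($103), Tanaka→Lot D ($116), total $541.
VCG payment = (others' best without Osei) − (others' welfare with Osei) = 541 − 537 = $4.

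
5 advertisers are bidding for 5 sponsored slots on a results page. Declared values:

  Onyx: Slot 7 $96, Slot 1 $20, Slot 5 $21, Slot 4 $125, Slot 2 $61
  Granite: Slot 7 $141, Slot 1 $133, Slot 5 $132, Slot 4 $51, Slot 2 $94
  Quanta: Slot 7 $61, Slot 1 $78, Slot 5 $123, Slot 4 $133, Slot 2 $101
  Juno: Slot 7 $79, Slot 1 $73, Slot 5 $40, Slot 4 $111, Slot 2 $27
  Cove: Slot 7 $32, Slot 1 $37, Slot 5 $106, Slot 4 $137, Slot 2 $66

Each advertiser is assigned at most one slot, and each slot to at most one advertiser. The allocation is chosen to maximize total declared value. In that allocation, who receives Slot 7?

Onyx receives Slot 7.

This is a one-to-one assignment (maximum-weight bipartite matching).
Optimal: Onyx→Slot 7 ($96), Granite→Slot 1 ($133), Quanta→Slot 2 ($101), Juno→Slot 4 ($111), Cove→Slot 5 ($106) — total 96+133+101+111+106 = $547.
Row-greedy (each advertiser in turn takes its best remaining slot) gives $528, worse by 19.
Onyx's own top slot is Slot 4 ($125), but forcing Onyx→Slot 4 and reassigning the rest optimally gives only $546 — worse by 1.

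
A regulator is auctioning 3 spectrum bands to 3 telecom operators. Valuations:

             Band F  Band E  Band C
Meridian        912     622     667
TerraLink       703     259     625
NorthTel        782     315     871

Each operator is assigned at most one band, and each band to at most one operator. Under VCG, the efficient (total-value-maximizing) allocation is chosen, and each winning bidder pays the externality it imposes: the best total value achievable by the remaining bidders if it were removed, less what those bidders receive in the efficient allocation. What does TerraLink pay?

TerraLink pays $290M.

Efficient allocation: Meridian→Band E ($622M), TerraLink→Band F ($703M), NorthTel→Band C ($871M); total welfare W = $2196M.
TerraLink receives Band F at value $703M, so the others get W − 703 = $1493M.
Without TerraLink: best allocation of the remaining 2 bidders over all 3 bands is Meridian→Band F ($912M), NorthTel→Band C ($871M), total $1783M.
VCG payment = (others' best without TerraLink) − (others' welfare with TerraLink) = 1783 − 1493 = $290M.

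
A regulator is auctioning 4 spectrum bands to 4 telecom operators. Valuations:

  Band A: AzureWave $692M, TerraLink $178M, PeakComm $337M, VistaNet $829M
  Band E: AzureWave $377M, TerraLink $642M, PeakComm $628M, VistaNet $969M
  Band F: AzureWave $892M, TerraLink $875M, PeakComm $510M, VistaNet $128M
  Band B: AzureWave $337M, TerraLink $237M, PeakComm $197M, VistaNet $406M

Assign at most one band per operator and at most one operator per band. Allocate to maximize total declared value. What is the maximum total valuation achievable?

Max total: $2733M

Optimal: AzureWave→Band A ($692M), TerraLink→Band F ($875M), PeakComm→Band B ($197M), VistaNet→Band E ($969M) — total 692+875+197+969 = $2733M.
Row-greedy (each operator in turn takes its best remaining band) gives $2277M, worse by 456.
Next-best assignment: AzureWave→Band B, TerraLink→Band F, PeakComm→Band E, VistaNet→Band A = $2669M.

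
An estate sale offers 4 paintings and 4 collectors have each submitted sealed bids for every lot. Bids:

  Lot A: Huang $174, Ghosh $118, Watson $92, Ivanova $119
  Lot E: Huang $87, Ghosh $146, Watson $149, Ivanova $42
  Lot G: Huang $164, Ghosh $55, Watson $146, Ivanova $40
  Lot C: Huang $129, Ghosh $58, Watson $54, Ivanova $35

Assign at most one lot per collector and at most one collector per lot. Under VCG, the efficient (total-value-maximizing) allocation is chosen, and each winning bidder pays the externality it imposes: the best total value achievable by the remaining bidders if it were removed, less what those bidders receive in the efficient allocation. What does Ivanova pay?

Ivanova pays $45.

Efficient allocation: Huang→Lot C ($129), Ghosh→Lot E ($146), Watson→Lot G ($146), Ivanova→Lot A ($119); total welfare W = $540.
Ivanova receives Lot A at value $119, so the others get W − 119 = $421.
Without Ivanova: best allocation of the remaining 3 bidders over all 4 lots is Huang→Lot A ($174), Ghosh→Lot E ($146), Watson→Lot G ($146), total $466.
VCG payment = (others' best without Ivanova) − (others' welfare with Ivanova) = 466 − 421 = $45.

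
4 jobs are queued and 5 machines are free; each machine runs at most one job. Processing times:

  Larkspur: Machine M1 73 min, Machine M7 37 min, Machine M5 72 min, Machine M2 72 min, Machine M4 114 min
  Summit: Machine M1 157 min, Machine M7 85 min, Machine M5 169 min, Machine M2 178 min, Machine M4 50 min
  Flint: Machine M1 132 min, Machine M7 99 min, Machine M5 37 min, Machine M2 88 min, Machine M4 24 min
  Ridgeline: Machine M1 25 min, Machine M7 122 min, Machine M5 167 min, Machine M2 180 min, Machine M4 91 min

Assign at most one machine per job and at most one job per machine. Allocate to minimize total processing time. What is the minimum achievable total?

Treat this as an assignment problem: match each job to one machine.
Optimal: Larkspur→Machine M7 (37 min), Summit→Machine M4 (50 min), Flint→Machine M5 (37 min), Ridgeline→Machine M1 (25 min) — total 37+50+37+25 = 149 min.
Column-greedy (each machine in turn goes to its cheapest remaining job) gives 277 min, worse by 128.
Swapping Flint↔Summit (Flint→Machine M4 24 min, Summit→Machine M5 169 min) adds 106.

Minimum total: 149 min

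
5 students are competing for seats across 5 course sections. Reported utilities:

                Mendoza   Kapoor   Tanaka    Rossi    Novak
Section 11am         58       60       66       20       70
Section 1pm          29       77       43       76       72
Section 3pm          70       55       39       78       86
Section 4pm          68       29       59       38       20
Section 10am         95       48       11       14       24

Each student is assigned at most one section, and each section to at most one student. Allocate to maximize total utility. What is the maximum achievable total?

Optimal: Mendoza→Section 10am (95 points), Kapoor→Section 1pm (77 points), Tanaka→Section 4pm (59 points), Rossi→Section 3pm (78 points), Novak→Section 11am (70 points) — total 95+77+59+78+70 = 379 points.
Max-entry greedy (repeatedly take the single best remaining cell) gives 362 points, worse by 17.
Next-best assignment: Mendoza→Section 10am, Kapoor→Section 11am, Tanaka→Section 4pm, Rossi→Section 1pm, Novak→Section 3pm = 376 points.
Swapping Tanaka↔Rossi (Tanaka→Section 3pm 39 points, Rossi→Section 4pm 38 points) loses 60.

Maximum total: 379 points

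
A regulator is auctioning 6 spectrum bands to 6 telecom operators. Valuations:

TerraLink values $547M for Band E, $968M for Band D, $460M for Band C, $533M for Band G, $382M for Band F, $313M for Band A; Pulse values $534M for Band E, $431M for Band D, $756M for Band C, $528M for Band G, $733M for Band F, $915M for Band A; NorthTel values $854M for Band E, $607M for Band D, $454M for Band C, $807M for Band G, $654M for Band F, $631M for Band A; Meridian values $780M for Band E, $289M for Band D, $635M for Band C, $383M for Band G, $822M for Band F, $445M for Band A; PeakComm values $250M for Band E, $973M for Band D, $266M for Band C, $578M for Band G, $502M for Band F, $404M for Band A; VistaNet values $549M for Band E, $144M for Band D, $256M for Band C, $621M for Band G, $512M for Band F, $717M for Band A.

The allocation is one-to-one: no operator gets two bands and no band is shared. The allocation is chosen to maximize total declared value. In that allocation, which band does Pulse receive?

Optimal: TerraLink→Band D ($968M), Pulse→Band C ($756M), NorthTel→Band E ($854M), Meridian→Band F ($822M), PeakComm→Band G ($578M), VistaNet→Band A ($717M) — total 968+756+854+822+578+717 = $4695M.
Column-greedy (each band in turn goes to its best remaining operator) gives $4339M, worse by 356.
Next-best assignment: TerraLink→Band G, Pulse→Band C, NorthTel→Band E, Meridian→Band F, PeakComm→Band D, VistaNet→Band A = $4655M.
Pulse's own top band is Band A ($915M), but forcing Pulse→Band A and reassigning the rest optimally gives only $4645M — worse by 50.

Pulse receives Band C.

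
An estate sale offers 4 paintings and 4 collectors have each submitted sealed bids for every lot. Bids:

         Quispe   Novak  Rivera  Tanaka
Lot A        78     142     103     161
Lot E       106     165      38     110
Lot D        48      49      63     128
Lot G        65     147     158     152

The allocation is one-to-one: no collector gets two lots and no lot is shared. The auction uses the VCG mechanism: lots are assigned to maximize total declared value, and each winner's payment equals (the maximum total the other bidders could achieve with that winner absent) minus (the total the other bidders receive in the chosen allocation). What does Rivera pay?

Rivera pays $38.

Efficient allocation: Quispe→Lot E ($106), Novak→Lot A ($142), Rivera→Lot G ($158), Tanaka→Lot D ($128); total welfare W = $534.
Rivera receives Lot G at value $158, so the others get W − 158 = $376.
Without Rivera: best allocation of the remaining 3 bidders over all 4 lots is Quispe→Lot E ($106), Novak→Lot G ($147), Tanaka→Lot A ($161), total $414.
VCG payment = (others' best without Rivera) − (others' welfare with Rivera) = 414 − 376 = $38.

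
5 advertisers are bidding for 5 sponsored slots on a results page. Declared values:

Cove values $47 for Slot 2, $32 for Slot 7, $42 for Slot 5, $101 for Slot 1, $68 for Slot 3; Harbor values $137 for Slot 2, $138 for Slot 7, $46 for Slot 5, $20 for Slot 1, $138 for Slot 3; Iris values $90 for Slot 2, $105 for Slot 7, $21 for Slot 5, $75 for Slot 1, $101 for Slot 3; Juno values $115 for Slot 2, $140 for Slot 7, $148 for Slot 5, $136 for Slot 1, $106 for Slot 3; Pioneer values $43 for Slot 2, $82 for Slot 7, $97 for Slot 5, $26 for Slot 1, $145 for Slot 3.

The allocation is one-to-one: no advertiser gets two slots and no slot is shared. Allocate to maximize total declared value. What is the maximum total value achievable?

Max total: $636

This is a one-to-one assignment (maximum-weight bipartite matching).
Optimal: Cove→Slot 1 ($101), Harbor→Slot 2 ($137), Iris→Slot 7 ($105), Juno→Slot 5 ($148), Pioneer→Slot 3 ($145) — total 101+137+105+148+145 = $636.
Row-greedy (each advertiser in turn takes its best remaining slot) gives $531, worse by 105.
Swapping Pioneer↔Cove (Pioneer→Slot 1 $26, Cove→Slot 3 $68) loses 152.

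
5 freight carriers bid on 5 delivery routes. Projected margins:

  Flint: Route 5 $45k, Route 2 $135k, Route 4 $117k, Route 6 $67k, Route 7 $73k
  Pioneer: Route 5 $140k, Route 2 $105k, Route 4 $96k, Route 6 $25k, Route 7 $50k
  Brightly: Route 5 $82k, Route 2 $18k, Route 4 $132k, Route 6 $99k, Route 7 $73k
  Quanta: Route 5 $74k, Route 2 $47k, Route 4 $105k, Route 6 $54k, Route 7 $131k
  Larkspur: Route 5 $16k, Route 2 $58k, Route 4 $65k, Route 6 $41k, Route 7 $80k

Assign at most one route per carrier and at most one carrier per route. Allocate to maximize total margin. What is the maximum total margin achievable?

Optimal: Flint→Route 2 ($135k), Pioneer→Route 5 ($140k), Brightly→Route 4 ($132k), Quanta→Route 7 ($131k), Larkspur→Route 6 ($41k) — total 135+140+132+131+41 = $579k.
Column-greedy (each route in turn goes to its best remaining carrier) gives $541k, worse by 38.
Next-best assignment: Flint→Route 2, Pioneer→Route 5, Brightly→Route 6, Quanta→Route 7, Larkspur→Route 4 = $570k.

Max total: $579k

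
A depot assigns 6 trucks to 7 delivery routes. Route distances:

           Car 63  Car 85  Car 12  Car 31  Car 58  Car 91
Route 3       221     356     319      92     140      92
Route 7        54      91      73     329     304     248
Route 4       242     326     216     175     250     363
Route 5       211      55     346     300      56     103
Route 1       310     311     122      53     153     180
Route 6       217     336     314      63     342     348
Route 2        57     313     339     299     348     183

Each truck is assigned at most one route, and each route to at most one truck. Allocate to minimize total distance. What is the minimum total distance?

Minimum total: 481 km

This is a one-to-one assignment (minimum-cost bipartite matching).
Optimal: Car 63→Route 2 (57 km), Car 85→Route 7 (91 km), Car 12→Route 1 (122 km), Car 31→Route 6 (63 km), Car 58→Route 5 (56 km), Car 91→Route 3 (92 km) — total 57+91+122+63+56+92 = 481 km.
Next-best assignment: Car 63→Route 2, Car 85→Route 5, Car 12→Route 7, Car 31→Route 6, Car 58→Route 1, Car 91→Route 3 = 493 km.
Every other assignment is strictly worse.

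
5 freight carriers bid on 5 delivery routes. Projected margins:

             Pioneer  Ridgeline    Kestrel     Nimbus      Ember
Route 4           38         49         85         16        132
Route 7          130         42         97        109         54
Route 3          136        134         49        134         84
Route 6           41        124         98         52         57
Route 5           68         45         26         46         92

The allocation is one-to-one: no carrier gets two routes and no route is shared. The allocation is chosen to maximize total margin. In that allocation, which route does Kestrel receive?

Kestrel receives Route 4.

Optimal: Pioneer→Route 7 ($130k), Ridgeline→Route 6 ($124k), Kestrel→Route 4 ($85k), Nimbus→Route 3 ($134k), Ember→Route 5 ($92k) — total 130+124+85+134+92 = $565k.
Column-greedy (each route in turn goes to its best remaining carrier) gives $540k, worse by 25.
Swapping Nimbus↔Ridgeline (Nimbus→Route 6 $52k, Ridgeline→Route 3 $134k) loses 72.
No other one-to-one assignment exceeds $565k.
Kestrel's own top route is Route 6 ($98k), but forcing Kestrel→Route 6 and reassigning the rest optimally gives only $541k — worse by 24.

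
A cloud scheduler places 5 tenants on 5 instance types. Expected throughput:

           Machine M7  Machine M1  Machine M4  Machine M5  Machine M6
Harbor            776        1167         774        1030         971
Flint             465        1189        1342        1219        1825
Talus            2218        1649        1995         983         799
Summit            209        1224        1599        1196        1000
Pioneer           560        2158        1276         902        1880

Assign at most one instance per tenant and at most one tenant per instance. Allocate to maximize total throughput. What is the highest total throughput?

Treat this as an assignment problem: match each tenant to one instance.
Optimal: Harbor→Machine M5 (1030 ops/s), Flint→Machine M6 (1825 ops/s), Talus→Machine M7 (2218 ops/s), Summit→Machine M4 (1599 ops/s), Pioneer→Machine M1 (2158 ops/s) — total 1030+1825+2218+1599+2158 = 8830 ops/s.
Column-greedy (each instance in turn goes to its best remaining tenant) gives 8165 ops/s, worse by 665.
Swapping Flint↔Harbor (Flint→Machine M5 1219 ops/s, Harbor→Machine M6 971 ops/s) loses 665.

Maximum total: 8830 ops/s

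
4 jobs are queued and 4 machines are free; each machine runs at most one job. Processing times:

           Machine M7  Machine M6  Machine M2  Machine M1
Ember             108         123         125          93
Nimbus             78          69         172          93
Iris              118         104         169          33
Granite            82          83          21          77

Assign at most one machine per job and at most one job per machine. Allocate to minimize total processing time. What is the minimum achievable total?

Min total: 231 min

Optimal: Ember→Machine M7 (108 min), Nimbus→Machine M6 (69 min), Iris→Machine M1 (33 min), Granite→Machine M2 (21 min) — total 108+69+33+21 = 231 min.
Swapping Granite↔Nimbus (Granite→Machine M6 83 min, Nimbus→Machine M2 172 min) adds 165.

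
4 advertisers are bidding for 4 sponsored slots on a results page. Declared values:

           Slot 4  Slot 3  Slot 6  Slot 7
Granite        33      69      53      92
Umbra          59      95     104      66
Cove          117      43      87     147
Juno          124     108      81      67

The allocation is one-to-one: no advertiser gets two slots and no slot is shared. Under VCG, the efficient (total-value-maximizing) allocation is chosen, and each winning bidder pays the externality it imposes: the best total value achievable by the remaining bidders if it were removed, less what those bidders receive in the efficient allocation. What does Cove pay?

Cove pays $23.

Efficient allocation: Granite→Slot 3 ($69), Umbra→Slot 6 ($104), Cove→Slot 7 ($147), Juno→Slot 4 ($124); total welfare W = $444.
Cove receives Slot 7 at value $147, so the others get W − 147 = $297.
Without Cove: best allocation of the remaining 3 bidders over all 4 slots is Granite→Slot 7 ($92), Umbra→Slot 6 ($104), Juno→Slot 4 ($124), total $320.
VCG payment = (others' best without Cove) − (others' welfare with Cove) = 320 − 297 = $23.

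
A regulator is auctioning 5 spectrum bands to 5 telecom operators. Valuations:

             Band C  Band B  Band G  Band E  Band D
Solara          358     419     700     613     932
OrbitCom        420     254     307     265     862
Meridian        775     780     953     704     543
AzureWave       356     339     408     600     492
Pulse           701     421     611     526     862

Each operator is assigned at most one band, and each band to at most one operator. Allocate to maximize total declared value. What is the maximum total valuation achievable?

This is a one-to-one assignment (maximum-weight bipartite matching).
Optimal: Solara→Band G ($700M), OrbitCom→Band D ($862M), Meridian→Band B ($780M), AzureWave→Band E ($600M), Pulse→Band C ($701M) — total 700+862+780+600+701 = $3643M.
Column-greedy (each band in turn goes to its best remaining operator) gives $3358M, worse by 285.
Next-best assignment: Solara→Band B, OrbitCom→Band D, Meridian→Band G, AzureWave→Band E, Pulse→Band C = $3535M.

Max total: $3643M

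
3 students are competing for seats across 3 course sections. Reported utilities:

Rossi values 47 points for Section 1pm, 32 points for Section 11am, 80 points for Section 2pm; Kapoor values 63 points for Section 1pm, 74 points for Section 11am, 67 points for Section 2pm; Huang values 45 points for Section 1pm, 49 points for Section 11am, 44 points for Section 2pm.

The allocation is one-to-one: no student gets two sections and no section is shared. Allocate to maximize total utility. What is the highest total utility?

Optimal: Rossi→Section 2pm (80 points), Kapoor→Section 11am (74 points), Huang→Section 1pm (45 points) — total 80+74+45 = 199 points.
Column-greedy (each section in turn goes to its best remaining student) gives 192 points, worse by 7.
Swapping Rossi↔Kapoor (Rossi→Section 11am 32 points, Kapoor→Section 2pm 67 points) loses 55.

Max total: 199 points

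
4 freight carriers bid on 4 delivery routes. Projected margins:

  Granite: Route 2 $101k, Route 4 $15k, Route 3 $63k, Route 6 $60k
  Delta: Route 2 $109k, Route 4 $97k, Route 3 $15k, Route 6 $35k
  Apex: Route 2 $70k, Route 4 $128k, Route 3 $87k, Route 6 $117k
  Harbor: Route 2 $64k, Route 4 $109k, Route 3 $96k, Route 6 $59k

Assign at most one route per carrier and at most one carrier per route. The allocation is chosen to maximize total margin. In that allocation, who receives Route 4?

Delta receives Route 4.

Optimal: Granite→Route 2 ($101k), Delta→Route 4 ($97k), Apex→Route 6 ($117k), Harbor→Route 3 ($96k) — total 101+97+117+96 = $411k.
Max-entry greedy (repeatedly take the single best remaining cell) gives $393k, worse by 18.
Delta's own top route is Route 2 ($109k), but forcing Delta→Route 2 and reassigning the rest optimally gives only $398k — worse by 13.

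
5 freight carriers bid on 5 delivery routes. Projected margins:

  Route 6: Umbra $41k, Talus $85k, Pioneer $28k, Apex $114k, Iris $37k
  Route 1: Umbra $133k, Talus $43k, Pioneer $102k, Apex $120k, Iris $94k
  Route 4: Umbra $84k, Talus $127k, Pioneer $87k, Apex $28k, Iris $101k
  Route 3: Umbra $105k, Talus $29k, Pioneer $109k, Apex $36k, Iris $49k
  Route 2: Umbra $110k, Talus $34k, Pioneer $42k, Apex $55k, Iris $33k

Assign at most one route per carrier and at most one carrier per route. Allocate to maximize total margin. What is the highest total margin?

Optimal: Umbra→Route 2 ($110k), Talus→Route 4 ($127k), Pioneer→Route 3 ($109k), Apex→Route 6 ($114k), Iris→Route 1 ($94k) — total 110+127+109+114+94 = $554k.
Max-entry greedy (repeatedly take the single best remaining cell) gives $516k, worse by 38.
Swapping Umbra↔Iris (Umbra→Route 1 $133k, Iris→Route 2 $33k) loses 38.
Every other assignment is strictly worse.

Max total: $554k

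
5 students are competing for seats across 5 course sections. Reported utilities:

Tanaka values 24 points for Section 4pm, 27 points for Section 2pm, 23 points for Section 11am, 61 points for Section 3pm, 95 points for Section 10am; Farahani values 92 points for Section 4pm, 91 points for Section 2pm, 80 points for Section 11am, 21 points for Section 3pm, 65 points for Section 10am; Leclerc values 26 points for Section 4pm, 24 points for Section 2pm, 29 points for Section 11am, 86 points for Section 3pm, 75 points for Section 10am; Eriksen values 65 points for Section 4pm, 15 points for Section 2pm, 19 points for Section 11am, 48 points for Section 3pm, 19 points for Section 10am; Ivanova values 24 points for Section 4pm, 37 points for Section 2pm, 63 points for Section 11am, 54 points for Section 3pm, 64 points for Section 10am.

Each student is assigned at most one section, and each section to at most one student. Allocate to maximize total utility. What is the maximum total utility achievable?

Maximum total: 400 points

Optimal: Tanaka→Section 10am (95 points), Farahani→Section 2pm (91 points), Leclerc→Section 3pm (86 points), Eriksen→Section 4pm (65 points), Ivanova→Section 11am (63 points) — total 95+91+86+65+63 = 400 points.
Row-greedy (each student in turn takes its best remaining section) gives 329 points, worse by 71.
Next-best assignment: Tanaka→Section 10am, Farahani→Section 11am, Leclerc→Section 3pm, Eriksen→Section 4pm, Ivanova→Section 2pm = 363 points.
Every other assignment is strictly worse.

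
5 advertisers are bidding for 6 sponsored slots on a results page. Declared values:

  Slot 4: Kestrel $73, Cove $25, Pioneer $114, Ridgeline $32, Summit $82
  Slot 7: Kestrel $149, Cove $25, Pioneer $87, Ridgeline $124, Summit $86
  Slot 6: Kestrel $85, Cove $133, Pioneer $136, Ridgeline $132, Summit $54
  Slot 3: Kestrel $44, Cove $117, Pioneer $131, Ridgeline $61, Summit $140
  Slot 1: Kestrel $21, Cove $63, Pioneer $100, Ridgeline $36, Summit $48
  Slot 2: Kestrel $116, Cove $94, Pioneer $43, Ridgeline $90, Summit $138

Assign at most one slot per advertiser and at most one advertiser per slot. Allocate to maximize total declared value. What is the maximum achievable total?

This is the linear assignment problem.
Optimal: Kestrel→Slot 7 ($149), Cove→Slot 3 ($117), Pioneer→Slot 4 ($114), Ridgeline→Slot 6 ($132), Summit→Slot 2 ($138) — total 149+117+114+132+138 = $650.
Next-best assignment: Kestrel→Slot 7, Cove→Slot 3, Pioneer→Slot 1, Ridgeline→Slot 6, Summit→Slot 2 = $636.

Maximum total: $650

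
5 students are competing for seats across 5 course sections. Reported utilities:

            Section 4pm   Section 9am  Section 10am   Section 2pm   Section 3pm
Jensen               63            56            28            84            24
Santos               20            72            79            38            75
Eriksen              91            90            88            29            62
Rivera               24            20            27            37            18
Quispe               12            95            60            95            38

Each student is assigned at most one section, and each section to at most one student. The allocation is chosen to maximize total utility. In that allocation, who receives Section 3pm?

Treat this as an assignment problem: match each student to one section.
Optimal: Jensen→Section 2pm (84 points), Santos→Section 3pm (75 points), Eriksen→Section 4pm (91 points), Rivera→Section 10am (27 points), Quispe→Section 9am (95 points) — total 84+75+91+27+95 = 372 points.
Max-entry greedy (repeatedly take the single best remaining cell) gives 367 points, worse by 5.
No other one-to-one assignment exceeds 372 points.
Santos's own top section is Section 10am (79 points), but forcing Santos→Section 10am and reassigning the rest optimally gives only 367 points — worse by 5.

Santos receives Section 3pm.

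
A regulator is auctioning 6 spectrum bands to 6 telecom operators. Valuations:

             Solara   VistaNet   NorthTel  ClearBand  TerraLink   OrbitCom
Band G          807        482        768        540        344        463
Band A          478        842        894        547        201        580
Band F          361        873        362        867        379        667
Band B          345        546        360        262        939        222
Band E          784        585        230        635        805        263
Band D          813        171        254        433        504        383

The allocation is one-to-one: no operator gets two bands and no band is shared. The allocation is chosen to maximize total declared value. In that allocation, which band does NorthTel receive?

NorthTel receives Band G.

This is the linear assignment problem.
Optimal: Solara→Band D ($813M), VistaNet→Band A ($842M), NorthTel→Band G ($768M), ClearBand→Band E ($635M), TerraLink→Band B ($939M), OrbitCom→Band F ($667M) — total 813+842+768+635+939+667 = $4664M.
Row-greedy (each operator in turn takes its best remaining band) gives $4617M, worse by 47.
Swapping Solara↔ClearBand (Solara→Band E $784M, ClearBand→Band D $433M) loses 231.
NorthTel's own top band is Band A ($894M), but forcing NorthTel→Band A and reassigning the rest optimally gives only $4617M — worse by 47.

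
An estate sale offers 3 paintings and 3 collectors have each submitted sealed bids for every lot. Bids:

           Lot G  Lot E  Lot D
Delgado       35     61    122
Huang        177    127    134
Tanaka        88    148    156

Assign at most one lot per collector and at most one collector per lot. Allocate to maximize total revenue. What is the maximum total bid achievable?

Maximum total: $447

This is the linear assignment problem.
Optimal: Delgado→Lot D ($122), Huang→Lot G ($177), Tanaka→Lot E ($148) — total 122+177+148 = $447.
Max-entry greedy (repeatedly take the single best remaining cell) gives $394, worse by 53.
Next-best assignment: Delgado→Lot E, Huang→Lot G, Tanaka→Lot D = $394.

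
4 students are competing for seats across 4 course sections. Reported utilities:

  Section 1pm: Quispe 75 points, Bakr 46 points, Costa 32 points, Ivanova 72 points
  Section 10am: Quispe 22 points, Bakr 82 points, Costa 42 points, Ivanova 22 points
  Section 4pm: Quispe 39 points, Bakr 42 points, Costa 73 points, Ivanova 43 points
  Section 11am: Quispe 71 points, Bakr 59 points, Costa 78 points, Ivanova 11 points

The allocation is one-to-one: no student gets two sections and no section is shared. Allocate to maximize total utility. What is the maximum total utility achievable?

Max total: 298 points

This is the linear assignment problem.
Optimal: Quispe→Section 11am (71 points), Bakr→Section 10am (82 points), Costa→Section 4pm (73 points), Ivanova→Section 1pm (72 points) — total 71+82+73+72 = 298 points.
Column-greedy (each section in turn goes to its best remaining student) gives 241 points, worse by 57.
Every other assignment is strictly worse.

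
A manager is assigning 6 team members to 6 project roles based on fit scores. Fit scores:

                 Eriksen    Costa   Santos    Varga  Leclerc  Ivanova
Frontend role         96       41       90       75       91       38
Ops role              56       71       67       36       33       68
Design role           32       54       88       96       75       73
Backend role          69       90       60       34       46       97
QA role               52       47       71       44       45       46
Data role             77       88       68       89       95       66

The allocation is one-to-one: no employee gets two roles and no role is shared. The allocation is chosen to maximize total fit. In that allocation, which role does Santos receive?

Optimal: Eriksen→Frontend role (96 pts), Costa→Ops role (71 pts), Santos→QA role (71 pts), Varga→Design role (96 pts), Leclerc→Data role (95 pts), Ivanova→Backend role (97 pts) — total 96+71+71+96+95+97 = 526 pts.
Row-greedy (each employee in turn takes its best remaining role) gives 476 pts, worse by 50.
Checked against all permutations: 526 pts is optimal.
Santos's own top role is Frontend role (90 pts), but forcing Santos→Frontend role and reassigning the rest optimally gives only 501 pts — worse by 25.

Santos receives QA role.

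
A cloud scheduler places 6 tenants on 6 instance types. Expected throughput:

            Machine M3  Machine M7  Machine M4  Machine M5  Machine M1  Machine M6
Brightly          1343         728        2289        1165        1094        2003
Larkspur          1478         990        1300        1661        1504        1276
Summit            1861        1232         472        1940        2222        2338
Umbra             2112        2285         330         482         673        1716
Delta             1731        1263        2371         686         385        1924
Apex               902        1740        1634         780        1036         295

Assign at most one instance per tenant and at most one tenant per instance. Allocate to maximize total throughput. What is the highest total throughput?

Max total: 12109 ops/s

This is the linear assignment problem.
Optimal: Brightly→Machine M6 (2003 ops/s), Larkspur→Machine M5 (1661 ops/s), Summit→Machine M1 (2222 ops/s), Umbra→Machine M3 (2112 ops/s), Delta→Machine M4 (2371 ops/s), Apex→Machine M7 (1740 ops/s) — total 2003+1661+2222+2112+2371+1740 = 12109 ops/s.
Row-greedy (each tenant in turn takes its best remaining instance) gives 11340 ops/s, worse by 769.
Next-best assignment: Brightly→Machine M4, Larkspur→Machine M5, Summit→Machine M1, Umbra→Machine M3, Delta→Machine M6, Apex→Machine M7 = 11948 ops/s.
No other one-to-one assignment exceeds 12109 ops/s.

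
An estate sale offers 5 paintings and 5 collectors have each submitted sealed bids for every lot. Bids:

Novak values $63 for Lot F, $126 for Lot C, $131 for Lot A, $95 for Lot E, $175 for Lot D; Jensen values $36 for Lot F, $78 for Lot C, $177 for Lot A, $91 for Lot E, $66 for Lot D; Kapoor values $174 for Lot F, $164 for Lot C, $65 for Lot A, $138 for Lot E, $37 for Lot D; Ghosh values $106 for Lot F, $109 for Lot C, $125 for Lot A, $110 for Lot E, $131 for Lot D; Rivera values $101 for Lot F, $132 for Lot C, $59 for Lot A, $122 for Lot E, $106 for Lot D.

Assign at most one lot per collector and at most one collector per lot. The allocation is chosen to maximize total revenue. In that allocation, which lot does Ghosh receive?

Ghosh receives Lot E.

Optimal: Novak→Lot D ($175), Jensen→Lot A ($177), Kapoor→Lot F ($174), Ghosh→Lot E ($110), Rivera→Lot C ($132) — total 175+177+174+110+132 = $768.
Next-best assignment: Novak→Lot D, Jensen→Lot A, Kapoor→Lot F, Ghosh→Lot C, Rivera→Lot E = $757.
Swapping Ghosh↔Rivera (Ghosh→Lot C $109, Rivera→Lot E $122) loses 11.
Ghosh's own top lot is Lot D ($131), but forcing Ghosh→Lot D and reassigning the rest optimally gives only $730 — worse by 38.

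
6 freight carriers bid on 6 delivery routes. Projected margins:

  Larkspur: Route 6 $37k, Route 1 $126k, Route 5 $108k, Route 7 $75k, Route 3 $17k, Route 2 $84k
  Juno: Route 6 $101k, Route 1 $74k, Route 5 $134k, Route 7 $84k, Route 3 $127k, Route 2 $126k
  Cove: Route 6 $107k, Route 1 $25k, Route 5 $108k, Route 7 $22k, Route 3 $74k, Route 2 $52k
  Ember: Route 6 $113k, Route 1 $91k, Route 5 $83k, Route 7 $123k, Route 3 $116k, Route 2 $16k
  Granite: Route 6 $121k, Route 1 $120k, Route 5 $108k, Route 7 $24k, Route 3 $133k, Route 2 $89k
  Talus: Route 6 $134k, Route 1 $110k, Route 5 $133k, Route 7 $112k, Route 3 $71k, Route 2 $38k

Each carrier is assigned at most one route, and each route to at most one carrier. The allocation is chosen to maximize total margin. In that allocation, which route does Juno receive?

Optimal: Larkspur→Route 1 ($126k), Juno→Route 2 ($126k), Cove→Route 5 ($108k), Ember→Route 7 ($123k), Granite→Route 3 ($133k), Talus→Route 6 ($134k) — total 126+126+108+123+133+134 = $750k.
Row-greedy (each carrier in turn takes its best remaining route) gives $661k, worse by 89.
Next-best assignment: Larkspur→Route 1, Juno→Route 2, Cove→Route 6, Ember→Route 7, Granite→Route 3, Talus→Route 5 = $748k.
Juno's own top route is Route 5 ($134k), but forcing Juno→Route 5 and reassigning the rest optimally gives only $702k — worse by 48.

Juno receives Route 2.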